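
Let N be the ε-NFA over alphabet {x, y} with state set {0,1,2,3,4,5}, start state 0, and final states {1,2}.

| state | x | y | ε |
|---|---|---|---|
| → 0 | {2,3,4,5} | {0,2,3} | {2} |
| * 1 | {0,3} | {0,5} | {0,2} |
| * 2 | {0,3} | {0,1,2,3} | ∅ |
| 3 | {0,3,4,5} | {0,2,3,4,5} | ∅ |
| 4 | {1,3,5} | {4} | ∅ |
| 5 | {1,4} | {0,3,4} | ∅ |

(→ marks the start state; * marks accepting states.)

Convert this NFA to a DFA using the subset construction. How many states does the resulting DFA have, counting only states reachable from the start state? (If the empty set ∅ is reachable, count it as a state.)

4

Start state of the DFA: {0,2} (ε-closure of the NFA start).
{0,2} --x--> {0,2,3,4,5}  [new]
{0,2} --y--> {0,1,2,3}  [new]
{0,2,3,4,5} --x--> {0,1,2,3,4,5}  [new]
{0,2,3,4,5} --y--> {0,1,2,3,4,5}  [seen]
{0,1,2,3} --x--> {0,2,3,4,5}  [seen]
{0,1,2,3} --y--> {0,1,2,3,4,5}  [seen]
{0,1,2,3,4,5} --x--> {0,1,2,3,4,5}  [seen]
{0,1,2,3,4,5} --y--> {0,1,2,3,4,5}  [seen]
Reachable DFA states: {0,2}, {0,2,3,4,5}, {0,1,2,3}, {0,1,2,3,4,5}.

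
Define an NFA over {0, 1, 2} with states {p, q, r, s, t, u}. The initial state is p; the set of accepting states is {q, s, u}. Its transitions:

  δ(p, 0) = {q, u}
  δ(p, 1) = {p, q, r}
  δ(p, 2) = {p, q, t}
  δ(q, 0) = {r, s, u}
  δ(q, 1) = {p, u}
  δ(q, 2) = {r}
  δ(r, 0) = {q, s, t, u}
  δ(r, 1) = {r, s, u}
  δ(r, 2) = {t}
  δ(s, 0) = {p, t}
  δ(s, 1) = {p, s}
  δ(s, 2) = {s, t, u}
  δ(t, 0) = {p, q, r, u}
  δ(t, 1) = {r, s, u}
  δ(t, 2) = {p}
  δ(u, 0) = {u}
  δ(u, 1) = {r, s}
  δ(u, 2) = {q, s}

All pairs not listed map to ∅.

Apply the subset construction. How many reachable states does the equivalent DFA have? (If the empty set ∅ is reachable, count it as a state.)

Start state of the DFA: {p}.
{p} --0--> {q, u}  [new]
{p} --1--> {p, q, r}  [new]
{p} --2--> {p, q, t}  [new]
{q, u} --0--> {r, s, u}  [new]
{q, u} --1--> {p, r, s, u}  [new]
{q, u} --2--> {q, r, s}  [new]
{p, q, r} --0--> {q, r, s, t, u}  [new]
{p, q, r} --1--> {p, q, r, s, u}  [new]
{p, q, r} --2--> {p, q, r, t}  [new]
{p, q, t} --0--> {p, q, r, s, u}  [seen]
{p, q, t} --1--> {p, q, r, s, u}  [seen]
{p, q, t} --2--> {p, q, r, t}  [seen]
{r, s, u} --0--> {p, q, s, t, u}  [new]
{r, s, u} --1--> {p, r, s, u}  [seen]
{r, s, u} --2--> {q, s, t, u}  [new]
{p, r, s, u} --0--> {p, q, s, t, u}  [seen]
{p, r, s, u} --1--> {p, q, r, s, u}  [seen]
{p, r, s, u} --2--> {p, q, s, t, u}  [seen]
{q, r, s} --0--> {p, q, r, s, t, u}  [new]
{q, r, s} --1--> {p, r, s, u}  [seen]
{q, r, s} --2--> {r, s, t, u}  [new]
{q, r, s, t, u} --0--> {p, q, r, s, t, u}  [seen]
{q, r, s, t, u} --1--> {p, r, s, u}  [seen]
{q, r, s, t, u} --2--> {p, q, r, s, t, u}  [seen]
{p, q, r, s, u} --0--> {p, q, r, s, t, u}  [seen]
{p, q, r, s, u} --1--> {p, q, r, s, u}  [seen]
{p, q, r, s, u} --2--> {p, q, r, s, t, u}  [seen]
{p, q, r, t} --0--> {p, q, r, s, t, u}  [seen]
{p, q, r, t} --1--> {p, q, r, s, u}  [seen]
{p, q, r, t} --2--> {p, q, r, t}  [seen]
{p, q, s, t, u} --0--> {p, q, r, s, t, u}  [seen]
{p, q, s, t, u} --1--> {p, q, r, s, u}  [seen]
{p, q, s, t, u} --2--> {p, q, r, s, t, u}  [seen]
{q, s, t, u} --0--> {p, q, r, s, t, u}  [seen]
{q, s, t, u} --1--> {p, r, s, u}  [seen]
{q, s, t, u} --2--> {p, q, r, s, t, u}  [seen]
{p, q, r, s, t, u} --0--> {p, q, r, s, t, u}  [seen]
{p, q, r, s, t, u} --1--> {p, q, r, s, u}  [seen]
{p, q, r, s, t, u} --2--> {p, q, r, s, t, u}  [seen]
{r, s, t, u} --0--> {p, q, r, s, t, u}  [seen]
{r, s, t, u} --1--> {p, r, s, u}  [seen]
{r, s, t, u} --2--> {p, q, s, t, u}  [seen]
Reachable DFA states: {p}, {q, u}, {p, q, r}, {p, q, t}, {r, s, u}, {p, r, s, u}, {q, r, s}, {q, r, s, t, u}, {p, q, r, s, u}, {p, q, r, t}, {p, q, s, t, u}, {q, s, t, u}, {p, q, r, s, t, u}, {r, s, t, u}.

14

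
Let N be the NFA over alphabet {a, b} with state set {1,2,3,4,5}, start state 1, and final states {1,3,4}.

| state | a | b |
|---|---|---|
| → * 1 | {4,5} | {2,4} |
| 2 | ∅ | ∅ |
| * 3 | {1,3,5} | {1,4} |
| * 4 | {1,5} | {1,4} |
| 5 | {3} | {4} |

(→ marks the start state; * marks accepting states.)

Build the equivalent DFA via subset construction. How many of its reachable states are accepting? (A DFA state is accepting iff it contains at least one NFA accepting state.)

10

Start state of the DFA: {1}.
{1} --a--> {4,5}  [new]
{1} --b--> {2,4}  [new]
{4,5} --a--> {1,3,5}  [new]
{4,5} --b--> {1,4}  [new]
{2,4} --a--> {1,5}  [new]
{2,4} --b--> {1,4}  [seen]
{1,3,5} --a--> {1,3,4,5}  [new]
{1,3,5} --b--> {1,2,4}  [new]
{1,4} --a--> {1,4,5}  [new]
{1,4} --b--> {1,2,4}  [seen]
{1,5} --a--> {3,4,5}  [new]
{1,5} --b--> {2,4}  [seen]
{1,3,4,5} --a--> {1,3,4,5}  [seen]
{1,3,4,5} --b--> {1,2,4}  [seen]
{1,2,4} --a--> {1,4,5}  [seen]
{1,2,4} --b--> {1,2,4}  [seen]
{1,4,5} --a--> {1,3,4,5}  [seen]
{1,4,5} --b--> {1,2,4}  [seen]
{3,4,5} --a--> {1,3,5}  [seen]
{3,4,5} --b--> {1,4}  [seen]
Reachable DFA states: {1}, {4,5}, {2,4}, {1,3,5}, {1,4}, {1,5}, {1,3,4,5}, {1,2,4}, {1,4,5}, {3,4,5}.
Accepting DFA states (contain an NFA accepting state): {1}, {4,5}, {2,4}, {1,3,5}, {1,4}, {1,5}, {1,3,4,5}, {1,2,4}, {1,4,5}, {3,4,5}.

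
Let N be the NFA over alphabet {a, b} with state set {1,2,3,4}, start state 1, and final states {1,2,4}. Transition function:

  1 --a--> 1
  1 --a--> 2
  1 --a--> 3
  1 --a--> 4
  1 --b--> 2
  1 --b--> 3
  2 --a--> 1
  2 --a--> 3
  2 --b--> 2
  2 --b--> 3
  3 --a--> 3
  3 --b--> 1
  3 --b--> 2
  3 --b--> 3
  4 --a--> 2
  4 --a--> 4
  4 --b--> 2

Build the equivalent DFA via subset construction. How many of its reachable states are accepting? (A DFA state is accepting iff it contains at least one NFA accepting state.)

Start state of the DFA: {1}.
{1} --a--> {1,2,3,4}  [new]
{1} --b--> {2,3}  [new]
{1,2,3,4} --a--> {1,2,3,4}  [seen]
{1,2,3,4} --b--> {1,2,3}  [new]
{2,3} --a--> {1,3}  [new]
{2,3} --b--> {1,2,3}  [seen]
{1,2,3} --a--> {1,2,3,4}  [seen]
{1,2,3} --b--> {1,2,3}  [seen]
{1,3} --a--> {1,2,3,4}  [seen]
{1,3} --b--> {1,2,3}  [seen]
Reachable DFA states: {1}, {1,2,3,4}, {2,3}, {1,2,3}, {1,3}.
Accepting DFA states (contain an NFA accepting state): {1}, {1,2,3,4}, {2,3}, {1,2,3}, {1,3}.

5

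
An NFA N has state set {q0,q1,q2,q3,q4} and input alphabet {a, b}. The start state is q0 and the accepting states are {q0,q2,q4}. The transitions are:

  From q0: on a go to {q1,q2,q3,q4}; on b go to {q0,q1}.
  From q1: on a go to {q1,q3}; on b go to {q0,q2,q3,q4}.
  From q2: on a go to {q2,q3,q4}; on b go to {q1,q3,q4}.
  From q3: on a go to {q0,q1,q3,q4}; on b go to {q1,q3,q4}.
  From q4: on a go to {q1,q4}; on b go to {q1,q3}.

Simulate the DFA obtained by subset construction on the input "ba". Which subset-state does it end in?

Start: {q0}.
δ(q0,b) = {q0,q1}.
Union: {q0,q1}.
After b: {q0,q1}.
δ(q0,a) = {q1,q2,q3,q4}; δ(q1,a) = {q1,q3}.
Union: {q1,q2,q3,q4}.
After a: {q1,q2,q3,q4}.

{q1,q2,q3,q4}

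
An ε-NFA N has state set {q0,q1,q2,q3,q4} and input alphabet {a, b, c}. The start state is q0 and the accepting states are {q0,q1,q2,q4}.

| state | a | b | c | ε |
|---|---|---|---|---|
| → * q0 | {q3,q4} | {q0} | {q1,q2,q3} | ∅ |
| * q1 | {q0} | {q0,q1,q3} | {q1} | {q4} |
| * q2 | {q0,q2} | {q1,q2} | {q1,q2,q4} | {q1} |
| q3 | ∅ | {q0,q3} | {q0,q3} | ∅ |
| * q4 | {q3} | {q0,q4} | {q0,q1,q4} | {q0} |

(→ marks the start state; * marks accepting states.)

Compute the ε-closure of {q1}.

Begin with {q1}.
q1 →ε {q4}; add q4.
q4 →ε {q0}; add q0.
ε-closure = {q0,q1,q4}.

{q0,q1,q4}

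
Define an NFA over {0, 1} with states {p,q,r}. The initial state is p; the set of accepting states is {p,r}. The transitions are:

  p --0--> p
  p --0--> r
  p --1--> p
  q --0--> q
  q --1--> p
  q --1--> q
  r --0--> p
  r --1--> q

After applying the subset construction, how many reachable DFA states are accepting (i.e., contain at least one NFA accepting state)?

4

Start state of the DFA: {p}.
{p} --0--> {p,r}  [new]
{p} --1--> {p}  [seen]
{p,r} --0--> {p,r}  [seen]
{p,r} --1--> {p,q}  [new]
{p,q} --0--> {p,q,r}  [new]
{p,q} --1--> {p,q}  [seen]
{p,q,r} --0--> {p,q,r}  [seen]
{p,q,r} --1--> {p,q}  [seen]
Reachable DFA states: {p}, {p,r}, {p,q}, {p,q,r}.
Accepting DFA states (contain an NFA accepting state): {p}, {p,r}, {p,q}, {p,q,r}.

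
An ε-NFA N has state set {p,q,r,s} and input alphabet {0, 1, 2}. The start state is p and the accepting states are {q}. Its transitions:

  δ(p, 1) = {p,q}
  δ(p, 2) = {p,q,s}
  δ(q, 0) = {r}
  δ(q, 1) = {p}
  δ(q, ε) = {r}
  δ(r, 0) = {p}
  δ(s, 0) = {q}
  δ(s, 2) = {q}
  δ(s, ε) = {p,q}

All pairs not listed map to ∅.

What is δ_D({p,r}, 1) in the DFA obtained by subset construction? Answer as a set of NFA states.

{p,q,r}

δ(p,1) = {p,q}; δ(r,1) = ∅.
Union: {p,q}.
ε-closure gives {p,q,r}.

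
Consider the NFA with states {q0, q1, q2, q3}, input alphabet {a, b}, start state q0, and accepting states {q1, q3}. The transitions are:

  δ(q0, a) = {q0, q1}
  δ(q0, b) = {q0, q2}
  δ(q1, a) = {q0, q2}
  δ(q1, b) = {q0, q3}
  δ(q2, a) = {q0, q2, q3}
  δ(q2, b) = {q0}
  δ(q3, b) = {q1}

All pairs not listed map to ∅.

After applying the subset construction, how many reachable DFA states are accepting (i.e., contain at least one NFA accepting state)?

Start state of the DFA: {q0}.
{q0} --a--> {q0, q1}  [new]
{q0} --b--> {q0, q2}  [new]
{q0, q1} --a--> {q0, q1, q2}  [new]
{q0, q1} --b--> {q0, q2, q3}  [new]
{q0, q2} --a--> {q0, q1, q2, q3}  [new]
{q0, q2} --b--> {q0, q2}  [seen]
{q0, q1, q2} --a--> {q0, q1, q2, q3}  [seen]
{q0, q1, q2} --b--> {q0, q2, q3}  [seen]
{q0, q2, q3} --a--> {q0, q1, q2, q3}  [seen]
{q0, q2, q3} --b--> {q0, q1, q2}  [seen]
{q0, q1, q2, q3} --a--> {q0, q1, q2, q3}  [seen]
{q0, q1, q2, q3} --b--> {q0, q1, q2, q3}  [seen]
Reachable DFA states: {q0}, {q0, q1}, {q0, q2}, {q0, q1, q2}, {q0, q2, q3}, {q0, q1, q2, q3}.
Accepting DFA states (contain an NFA accepting state): {q0, q1}, {q0, q1, q2}, {q0, q2, q3}, {q0, q1, q2, q3}.

4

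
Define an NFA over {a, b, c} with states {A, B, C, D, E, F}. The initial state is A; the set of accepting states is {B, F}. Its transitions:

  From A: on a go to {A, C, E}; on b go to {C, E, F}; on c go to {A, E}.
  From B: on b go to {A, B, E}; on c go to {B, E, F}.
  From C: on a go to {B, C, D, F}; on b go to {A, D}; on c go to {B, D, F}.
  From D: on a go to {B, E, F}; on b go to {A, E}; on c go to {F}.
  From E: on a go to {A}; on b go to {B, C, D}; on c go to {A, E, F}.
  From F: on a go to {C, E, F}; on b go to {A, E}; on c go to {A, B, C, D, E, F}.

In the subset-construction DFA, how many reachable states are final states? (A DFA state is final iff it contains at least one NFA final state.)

Start state of the DFA: {A}.
{A} --a--> {A, C, E}  [new]
{A} --b--> {C, E, F}  [new]
{A} --c--> {A, E}  [new]
{A, C, E} --a--> {A, B, C, D, E, F}  [new]
{A, C, E} --b--> {A, B, C, D, E, F}  [seen]
{A, C, E} --c--> {A, B, D, E, F}  [new]
{C, E, F} --a--> {A, B, C, D, E, F}  [seen]
{C, E, F} --b--> {A, B, C, D, E}  [new]
{C, E, F} --c--> {A, B, C, D, E, F}  [seen]
{A, E} --a--> {A, C, E}  [seen]
{A, E} --b--> {B, C, D, E, F}  [new]
{A, E} --c--> {A, E, F}  [new]
{A, B, C, D, E, F} --a--> {A, B, C, D, E, F}  [seen]
{A, B, C, D, E, F} --b--> {A, B, C, D, E, F}  [seen]
{A, B, C, D, E, F} --c--> {A, B, C, D, E, F}  [seen]
{A, B, D, E, F} --a--> {A, B, C, E, F}  [new]
{A, B, D, E, F} --b--> {A, B, C, D, E, F}  [seen]
{A, B, D, E, F} --c--> {A, B, C, D, E, F}  [seen]
{A, B, C, D, E} --a--> {A, B, C, D, E, F}  [seen]
{A, B, C, D, E} --b--> {A, B, C, D, E, F}  [seen]
{A, B, C, D, E} --c--> {A, B, D, E, F}  [seen]
{B, C, D, E, F} --a--> {A, B, C, D, E, F}  [seen]
{B, C, D, E, F} --b--> {A, B, C, D, E}  [seen]
{B, C, D, E, F} --c--> {A, B, C, D, E, F}  [seen]
{A, E, F} --a--> {A, C, E, F}  [new]
{A, E, F} --b--> {A, B, C, D, E, F}  [seen]
{A, E, F} --c--> {A, B, C, D, E, F}  [seen]
{A, B, C, E, F} --a--> {A, B, C, D, E, F}  [seen]
{A, B, C, E, F} --b--> {A, B, C, D, E, F}  [seen]
{A, B, C, E, F} --c--> {A, B, C, D, E, F}  [seen]
{A, C, E, F} --a--> {A, B, C, D, E, F}  [seen]
{A, C, E, F} --b--> {A, B, C, D, E, F}  [seen]
{A, C, E, F} --c--> {A, B, C, D, E, F}  [seen]
Reachable DFA states: {A}, {A, C, E}, {C, E, F}, {A, E}, {A, B, C, D, E, F}, {A, B, D, E, F}, {A, B, C, D, E}, {B, C, D, E, F}, {A, E, F}, {A, B, C, E, F}, {A, C, E, F}.
Accepting DFA states (contain an NFA accepting state): {C, E, F}, {A, B, C, D, E, F}, {A, B, D, E, F}, {A, B, C, D, E}, {B, C, D, E, F}, {A, E, F}, {A, B, C, E, F}, {A, C, E, F}.

8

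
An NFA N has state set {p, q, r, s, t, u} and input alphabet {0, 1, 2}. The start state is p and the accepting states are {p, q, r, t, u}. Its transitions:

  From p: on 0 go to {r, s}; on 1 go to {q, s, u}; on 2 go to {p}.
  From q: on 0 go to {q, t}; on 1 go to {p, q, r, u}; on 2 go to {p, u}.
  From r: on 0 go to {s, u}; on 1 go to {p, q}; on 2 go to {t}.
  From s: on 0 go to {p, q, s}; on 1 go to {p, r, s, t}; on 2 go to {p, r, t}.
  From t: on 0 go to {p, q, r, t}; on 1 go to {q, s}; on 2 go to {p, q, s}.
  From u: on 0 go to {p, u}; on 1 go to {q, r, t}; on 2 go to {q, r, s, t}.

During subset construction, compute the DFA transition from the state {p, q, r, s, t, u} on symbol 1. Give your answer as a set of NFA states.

δ(p,1) = {q, s, u}; δ(q,1) = {p, q, r, u}; δ(r,1) = {p, q}; δ(s,1) = {p, r, s, t}; δ(t,1) = {q, s}; δ(u,1) = {q, r, t}.
Union: {p, q, r, s, t, u}.

{p, q, r, s, t, u}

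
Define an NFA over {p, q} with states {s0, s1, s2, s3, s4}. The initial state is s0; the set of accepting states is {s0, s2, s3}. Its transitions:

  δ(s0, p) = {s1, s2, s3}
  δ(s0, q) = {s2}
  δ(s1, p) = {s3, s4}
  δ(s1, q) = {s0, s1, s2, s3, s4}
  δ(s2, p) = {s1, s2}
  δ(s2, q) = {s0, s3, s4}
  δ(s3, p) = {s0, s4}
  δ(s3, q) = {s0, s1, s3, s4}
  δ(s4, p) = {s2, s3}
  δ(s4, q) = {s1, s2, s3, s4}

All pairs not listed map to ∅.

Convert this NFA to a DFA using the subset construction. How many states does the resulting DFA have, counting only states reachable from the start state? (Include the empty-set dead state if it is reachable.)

Start state of the DFA: {s0}.
{s0} --p--> {s1, s2, s3}  [new]
{s0} --q--> {s2}  [new]
{s1, s2, s3} --p--> {s0, s1, s2, s3, s4}  [new]
{s1, s2, s3} --q--> {s0, s1, s2, s3, s4}  [seen]
{s2} --p--> {s1, s2}  [new]
{s2} --q--> {s0, s3, s4}  [new]
{s0, s1, s2, s3, s4} --p--> {s0, s1, s2, s3, s4}  [seen]
{s0, s1, s2, s3, s4} --q--> {s0, s1, s2, s3, s4}  [seen]
{s1, s2} --p--> {s1, s2, s3, s4}  [new]
{s1, s2} --q--> {s0, s1, s2, s3, s4}  [seen]
{s0, s3, s4} --p--> {s0, s1, s2, s3, s4}  [seen]
{s0, s3, s4} --q--> {s0, s1, s2, s3, s4}  [seen]
{s1, s2, s3, s4} --p--> {s0, s1, s2, s3, s4}  [seen]
{s1, s2, s3, s4} --q--> {s0, s1, s2, s3, s4}  [seen]
Reachable DFA states: {s0}, {s1, s2, s3}, {s2}, {s0, s1, s2, s3, s4}, {s1, s2}, {s0, s3, s4}, {s1, s2, s3, s4}.

7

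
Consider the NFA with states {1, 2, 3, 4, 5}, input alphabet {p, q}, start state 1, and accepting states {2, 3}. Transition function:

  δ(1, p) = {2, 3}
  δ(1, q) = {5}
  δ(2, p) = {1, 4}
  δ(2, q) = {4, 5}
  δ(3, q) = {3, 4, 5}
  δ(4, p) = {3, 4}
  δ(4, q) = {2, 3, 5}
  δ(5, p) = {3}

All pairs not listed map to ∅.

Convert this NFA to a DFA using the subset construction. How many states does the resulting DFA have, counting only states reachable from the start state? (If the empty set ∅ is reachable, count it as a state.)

12

Start state of the DFA: {1}.
{1} --p--> {2, 3}  [new]
{1} --q--> {5}  [new]
{2, 3} --p--> {1, 4}  [new]
{2, 3} --q--> {3, 4, 5}  [new]
{5} --p--> {3}  [new]
{5} --q--> ∅  [new]
{1, 4} --p--> {2, 3, 4}  [new]
{1, 4} --q--> {2, 3, 5}  [new]
{3, 4, 5} --p--> {3, 4}  [new]
{3, 4, 5} --q--> {2, 3, 4, 5}  [new]
{3} --p--> ∅  [seen]
{3} --q--> {3, 4, 5}  [seen]
∅ --p--> ∅  [seen]
∅ --q--> ∅  [seen]
{2, 3, 4} --p--> {1, 3, 4}  [new]
{2, 3, 4} --q--> {2, 3, 4, 5}  [seen]
{2, 3, 5} --p--> {1, 3, 4}  [seen]
{2, 3, 5} --q--> {3, 4, 5}  [seen]
{3, 4} --p--> {3, 4}  [seen]
{3, 4} --q--> {2, 3, 4, 5}  [seen]
{2, 3, 4, 5} --p--> {1, 3, 4}  [seen]
{2, 3, 4, 5} --q--> {2, 3, 4, 5}  [seen]
{1, 3, 4} --p--> {2, 3, 4}  [seen]
{1, 3, 4} --q--> {2, 3, 4, 5}  [seen]
Reachable DFA states: {1}, {2, 3}, {5}, {1, 4}, {3, 4, 5}, {3}, ∅, {2, 3, 4}, {2, 3, 5}, {3, 4}, {2, 3, 4, 5}, {1, 3, 4}.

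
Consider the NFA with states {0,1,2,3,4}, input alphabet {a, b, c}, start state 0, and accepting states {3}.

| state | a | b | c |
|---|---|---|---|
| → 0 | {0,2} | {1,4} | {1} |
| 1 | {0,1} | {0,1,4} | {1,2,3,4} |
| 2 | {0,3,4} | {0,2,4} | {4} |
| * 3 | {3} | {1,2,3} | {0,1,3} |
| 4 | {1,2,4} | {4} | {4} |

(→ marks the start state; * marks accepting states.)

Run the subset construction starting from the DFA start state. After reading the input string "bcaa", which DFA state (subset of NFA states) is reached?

Start: {0}.
δ(0,b) = {1,4}.
Union: {1,4}.
After b: {1,4}.
δ(1,c) = {1,2,3,4}; δ(4,c) = {4}.
Union: {1,2,3,4}.
After c: {1,2,3,4}.
δ(1,a) = {0,1}; δ(2,a) = {0,3,4}; δ(3,a) = {3}; δ(4,a) = {1,2,4}.
Union: {0,1,2,3,4}.
After a: {0,1,2,3,4}.
δ(0,a) = {0,2}; δ(1,a) = {0,1}; δ(2,a) = {0,3,4}; δ(3,a) = {3}; δ(4,a) = {1,2,4}.
Union: {0,1,2,3,4}.
After a: {0,1,2,3,4}.

{0,1,2,3,4}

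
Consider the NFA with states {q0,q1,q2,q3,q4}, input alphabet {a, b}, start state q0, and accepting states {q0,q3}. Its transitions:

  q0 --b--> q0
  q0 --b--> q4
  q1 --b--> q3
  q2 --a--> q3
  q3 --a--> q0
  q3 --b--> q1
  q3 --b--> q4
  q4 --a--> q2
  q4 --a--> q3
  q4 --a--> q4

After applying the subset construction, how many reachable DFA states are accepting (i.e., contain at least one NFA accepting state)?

7

Start state of the DFA: {q0}.
{q0} --a--> ∅  [new]
{q0} --b--> {q0,q4}  [new]
∅ --a--> ∅  [seen]
∅ --b--> ∅  [seen]
{q0,q4} --a--> {q2,q3,q4}  [new]
{q0,q4} --b--> {q0,q4}  [seen]
{q2,q3,q4} --a--> {q0,q2,q3,q4}  [new]
{q2,q3,q4} --b--> {q1,q4}  [new]
{q0,q2,q3,q4} --a--> {q0,q2,q3,q4}  [seen]
{q0,q2,q3,q4} --b--> {q0,q1,q4}  [new]
{q1,q4} --a--> {q2,q3,q4}  [seen]
{q1,q4} --b--> {q3}  [new]
{q0,q1,q4} --a--> {q2,q3,q4}  [seen]
{q0,q1,q4} --b--> {q0,q3,q4}  [new]
{q3} --a--> {q0}  [seen]
{q3} --b--> {q1,q4}  [seen]
{q0,q3,q4} --a--> {q0,q2,q3,q4}  [seen]
{q0,q3,q4} --b--> {q0,q1,q4}  [seen]
Reachable DFA states: {q0}, ∅, {q0,q4}, {q2,q3,q4}, {q0,q2,q3,q4}, {q1,q4}, {q0,q1,q4}, {q3}, {q0,q3,q4}.
Accepting DFA states (contain an NFA accepting state): {q0}, {q0,q4}, {q2,q3,q4}, {q0,q2,q3,q4}, {q0,q1,q4}, {q3}, {q0,q3,q4}.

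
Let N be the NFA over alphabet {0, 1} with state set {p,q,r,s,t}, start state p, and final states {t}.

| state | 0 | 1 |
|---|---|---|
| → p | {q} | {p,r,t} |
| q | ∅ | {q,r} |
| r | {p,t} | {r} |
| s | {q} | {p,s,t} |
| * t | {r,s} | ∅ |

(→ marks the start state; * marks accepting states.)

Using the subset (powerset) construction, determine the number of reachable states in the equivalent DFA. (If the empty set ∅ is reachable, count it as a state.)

Start state of the DFA: {p}.
{p} --0--> {q}  [new]
{p} --1--> {p,r,t}  [new]
{q} --0--> ∅  [new]
{q} --1--> {q,r}  [new]
{p,r,t} --0--> {p,q,r,s,t}  [new]
{p,r,t} --1--> {p,r,t}  [seen]
∅ --0--> ∅  [seen]
∅ --1--> ∅  [seen]
{q,r} --0--> {p,t}  [new]
{q,r} --1--> {q,r}  [seen]
{p,q,r,s,t} --0--> {p,q,r,s,t}  [seen]
{p,q,r,s,t} --1--> {p,q,r,s,t}  [seen]
{p,t} --0--> {q,r,s}  [new]
{p,t} --1--> {p,r,t}  [seen]
{q,r,s} --0--> {p,q,t}  [new]
{q,r,s} --1--> {p,q,r,s,t}  [seen]
{p,q,t} --0--> {q,r,s}  [seen]
{p,q,t} --1--> {p,q,r,t}  [new]
{p,q,r,t} --0--> {p,q,r,s,t}  [seen]
{p,q,r,t} --1--> {p,q,r,t}  [seen]
Reachable DFA states: {p}, {q}, {p,r,t}, ∅, {q,r}, {p,q,r,s,t}, {p,t}, {q,r,s}, {p,q,t}, {p,q,r,t}.

10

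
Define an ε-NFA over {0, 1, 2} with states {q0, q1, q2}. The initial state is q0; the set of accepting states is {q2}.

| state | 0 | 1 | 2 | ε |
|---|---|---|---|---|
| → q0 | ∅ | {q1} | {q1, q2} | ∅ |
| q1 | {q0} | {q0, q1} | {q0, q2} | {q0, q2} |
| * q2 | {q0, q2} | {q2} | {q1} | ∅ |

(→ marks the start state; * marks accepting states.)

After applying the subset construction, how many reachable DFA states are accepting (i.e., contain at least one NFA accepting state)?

2

Start state of the DFA: {q0} (ε-closure of the NFA start).
{q0} --0--> ∅  [new]
{q0} --1--> {q0, q1, q2}  [new]
{q0} --2--> {q0, q1, q2}  [seen]
∅ --0--> ∅  [seen]
∅ --1--> ∅  [seen]
∅ --2--> ∅  [seen]
{q0, q1, q2} --0--> {q0, q2}  [new]
{q0, q1, q2} --1--> {q0, q1, q2}  [seen]
{q0, q1, q2} --2--> {q0, q1, q2}  [seen]
{q0, q2} --0--> {q0, q2}  [seen]
{q0, q2} --1--> {q0, q1, q2}  [seen]
{q0, q2} --2--> {q0, q1, q2}  [seen]
Reachable DFA states: {q0}, ∅, {q0, q1, q2}, {q0, q2}.
Accepting DFA states (contain an NFA accepting state): {q0, q1, q2}, {q0, q2}.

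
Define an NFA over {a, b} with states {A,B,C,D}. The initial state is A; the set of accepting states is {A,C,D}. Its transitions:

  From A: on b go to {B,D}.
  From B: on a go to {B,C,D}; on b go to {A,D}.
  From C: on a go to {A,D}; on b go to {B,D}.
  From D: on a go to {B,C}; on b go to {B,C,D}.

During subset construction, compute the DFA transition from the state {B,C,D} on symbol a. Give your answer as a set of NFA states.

{A,B,C,D}

δ(B,a) = {B,C,D}; δ(C,a) = {A,D}; δ(D,a) = {B,C}.
Union: {A,B,C,D}.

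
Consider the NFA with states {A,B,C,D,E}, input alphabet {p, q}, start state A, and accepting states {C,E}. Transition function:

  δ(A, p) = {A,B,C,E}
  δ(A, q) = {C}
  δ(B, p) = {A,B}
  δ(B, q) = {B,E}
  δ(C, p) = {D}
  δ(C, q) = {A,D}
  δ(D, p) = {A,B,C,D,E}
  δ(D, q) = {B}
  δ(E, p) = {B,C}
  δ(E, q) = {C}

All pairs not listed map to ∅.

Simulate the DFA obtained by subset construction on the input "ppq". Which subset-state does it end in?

{A,B,C,D,E}

Start: {A}.
δ(A,p) = {A,B,C,E}.
Union: {A,B,C,E}.
After p: {A,B,C,E}.
δ(A,p) = {A,B,C,E}; δ(B,p) = {A,B}; δ(C,p) = {D}; δ(E,p) = {B,C}.
Union: {A,B,C,D,E}.
After p: {A,B,C,D,E}.
δ(A,q) = {C}; δ(B,q) = {B,E}; δ(C,q) = {A,D}; δ(D,q) = {B}; δ(E,q) = {C}.
Union: {A,B,C,D,E}.
After q: {A,B,C,D,E}.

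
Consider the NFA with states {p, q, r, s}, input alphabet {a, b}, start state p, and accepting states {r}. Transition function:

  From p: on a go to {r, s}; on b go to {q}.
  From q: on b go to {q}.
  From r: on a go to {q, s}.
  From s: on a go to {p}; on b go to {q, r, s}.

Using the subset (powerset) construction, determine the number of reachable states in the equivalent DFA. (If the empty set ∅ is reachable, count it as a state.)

Start state of the DFA: {p}.
{p} --a--> {r, s}  [new]
{p} --b--> {q}  [new]
{r, s} --a--> {p, q, s}  [new]
{r, s} --b--> {q, r, s}  [new]
{q} --a--> ∅  [new]
{q} --b--> {q}  [seen]
{p, q, s} --a--> {p, r, s}  [new]
{p, q, s} --b--> {q, r, s}  [seen]
{q, r, s} --a--> {p, q, s}  [seen]
{q, r, s} --b--> {q, r, s}  [seen]
∅ --a--> ∅  [seen]
∅ --b--> ∅  [seen]
{p, r, s} --a--> {p, q, r, s}  [new]
{p, r, s} --b--> {q, r, s}  [seen]
{p, q, r, s} --a--> {p, q, r, s}  [seen]
{p, q, r, s} --b--> {q, r, s}  [seen]
Reachable DFA states: {p}, {r, s}, {q}, {p, q, s}, {q, r, s}, ∅, {p, r, s}, {p, q, r, s}.

8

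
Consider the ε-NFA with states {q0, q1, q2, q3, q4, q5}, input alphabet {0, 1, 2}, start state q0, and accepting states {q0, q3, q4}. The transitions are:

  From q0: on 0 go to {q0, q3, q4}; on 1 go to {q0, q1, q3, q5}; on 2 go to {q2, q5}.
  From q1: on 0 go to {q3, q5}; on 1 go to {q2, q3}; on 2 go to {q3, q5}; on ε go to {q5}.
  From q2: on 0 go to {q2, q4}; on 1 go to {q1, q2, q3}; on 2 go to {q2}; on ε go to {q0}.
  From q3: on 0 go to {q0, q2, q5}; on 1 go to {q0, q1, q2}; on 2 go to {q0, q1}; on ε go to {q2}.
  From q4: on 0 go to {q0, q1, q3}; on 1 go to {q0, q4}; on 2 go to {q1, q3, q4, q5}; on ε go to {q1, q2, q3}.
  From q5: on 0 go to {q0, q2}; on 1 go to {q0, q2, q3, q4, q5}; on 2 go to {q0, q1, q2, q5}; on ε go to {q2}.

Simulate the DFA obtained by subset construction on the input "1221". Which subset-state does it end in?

{q0, q1, q2, q3, q4, q5}

Start: {q0}.
δ(q0,1) = {q0, q1, q3, q5}.
Union: {q0, q1, q3, q5}.
ε-closure gives {q0, q1, q2, q3, q5}.
After 1: {q0, q1, q2, q3, q5}.
δ(q0,2) = {q2, q5}; δ(q1,2) = {q3, q5}; δ(q2,2) = {q2}; δ(q3,2) = {q0, q1}; δ(q5,2) = {q0, q1, q2, q5}.
Union: {q0, q1, q2, q3, q5}.
After 2: {q0, q1, q2, q3, q5}.
δ(q0,2) = {q2, q5}; δ(q1,2) = {q3, q5}; δ(q2,2) = {q2}; δ(q3,2) = {q0, q1}; δ(q5,2) = {q0, q1, q2, q5}.
Union: {q0, q1, q2, q3, q5}.
After 2: {q0, q1, q2, q3, q5}.
δ(q0,1) = {q0, q1, q3, q5}; δ(q1,1) = {q2, q3}; δ(q2,1) = {q1, q2, q3}; δ(q3,1) = {q0, q1, q2}; δ(q5,1) = {q0, q2, q3, q4, q5}.
Union: {q0, q1, q2, q3, q4, q5}.
After 1: {q0, q1, q2, q3, q4, q5}.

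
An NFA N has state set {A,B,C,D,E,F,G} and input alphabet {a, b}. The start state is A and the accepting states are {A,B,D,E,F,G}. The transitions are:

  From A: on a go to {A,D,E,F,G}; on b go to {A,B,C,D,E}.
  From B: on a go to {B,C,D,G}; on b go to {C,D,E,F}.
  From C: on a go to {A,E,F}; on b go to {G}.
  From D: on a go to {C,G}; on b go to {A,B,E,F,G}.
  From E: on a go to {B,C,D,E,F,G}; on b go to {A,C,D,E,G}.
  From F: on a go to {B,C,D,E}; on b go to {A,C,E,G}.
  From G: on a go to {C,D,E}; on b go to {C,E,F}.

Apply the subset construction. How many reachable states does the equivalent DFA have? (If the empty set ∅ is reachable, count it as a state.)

4

Start state of the DFA: {A}.
{A} --a--> {A,D,E,F,G}  [new]
{A} --b--> {A,B,C,D,E}  [new]
{A,D,E,F,G} --a--> {A,B,C,D,E,F,G}  [new]
{A,D,E,F,G} --b--> {A,B,C,D,E,F,G}  [seen]
{A,B,C,D,E} --a--> {A,B,C,D,E,F,G}  [seen]
{A,B,C,D,E} --b--> {A,B,C,D,E,F,G}  [seen]
{A,B,C,D,E,F,G} --a--> {A,B,C,D,E,F,G}  [seen]
{A,B,C,D,E,F,G} --b--> {A,B,C,D,E,F,G}  [seen]
Reachable DFA states: {A}, {A,D,E,F,G}, {A,B,C,D,E}, {A,B,C,D,E,F,G}.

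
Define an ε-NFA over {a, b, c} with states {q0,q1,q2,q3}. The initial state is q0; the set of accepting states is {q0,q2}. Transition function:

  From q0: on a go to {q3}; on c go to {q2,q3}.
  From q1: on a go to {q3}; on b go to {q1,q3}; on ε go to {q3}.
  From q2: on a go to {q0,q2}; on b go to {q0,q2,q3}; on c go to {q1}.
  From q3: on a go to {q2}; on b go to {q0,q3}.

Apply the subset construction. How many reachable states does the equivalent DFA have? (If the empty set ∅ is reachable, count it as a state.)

12

Start state of the DFA: {q0} (ε-closure of the NFA start).
{q0} --a--> {q3}  [new]
{q0} --b--> ∅  [new]
{q0} --c--> {q2,q3}  [new]
{q3} --a--> {q2}  [new]
{q3} --b--> {q0,q3}  [new]
{q3} --c--> ∅  [seen]
∅ --a--> ∅  [seen]
∅ --b--> ∅  [seen]
∅ --c--> ∅  [seen]
{q2,q3} --a--> {q0,q2}  [new]
{q2,q3} --b--> {q0,q2,q3}  [new]
{q2,q3} --c--> {q1,q3}  [new]
{q2} --a--> {q0,q2}  [seen]
{q2} --b--> {q0,q2,q3}  [seen]
{q2} --c--> {q1,q3}  [seen]
{q0,q3} --a--> {q2,q3}  [seen]
{q0,q3} --b--> {q0,q3}  [seen]
{q0,q3} --c--> {q2,q3}  [seen]
{q0,q2} --a--> {q0,q2,q3}  [seen]
{q0,q2} --b--> {q0,q2,q3}  [seen]
{q0,q2} --c--> {q1,q2,q3}  [new]
{q0,q2,q3} --a--> {q0,q2,q3}  [seen]
{q0,q2,q3} --b--> {q0,q2,q3}  [seen]
{q0,q2,q3} --c--> {q1,q2,q3}  [seen]
{q1,q3} --a--> {q2,q3}  [seen]
{q1,q3} --b--> {q0,q1,q3}  [new]
{q1,q3} --c--> ∅  [seen]
{q1,q2,q3} --a--> {q0,q2,q3}  [seen]
{q1,q2,q3} --b--> {q0,q1,q2,q3}  [new]
{q1,q2,q3} --c--> {q1,q3}  [seen]
{q0,q1,q3} --a--> {q2,q3}  [seen]
{q0,q1,q3} --b--> {q0,q1,q3}  [seen]
{q0,q1,q3} --c--> {q2,q3}  [seen]
{q0,q1,q2,q3} --a--> {q0,q2,q3}  [seen]
{q0,q1,q2,q3} --b--> {q0,q1,q2,q3}  [seen]
{q0,q1,q2,q3} --c--> {q1,q2,q3}  [seen]
Reachable DFA states: {q0}, {q3}, ∅, {q2,q3}, {q2}, {q0,q3}, {q0,q2}, {q0,q2,q3}, {q1,q3}, {q1,q2,q3}, {q0,q1,q3}, {q0,q1,q2,q3}.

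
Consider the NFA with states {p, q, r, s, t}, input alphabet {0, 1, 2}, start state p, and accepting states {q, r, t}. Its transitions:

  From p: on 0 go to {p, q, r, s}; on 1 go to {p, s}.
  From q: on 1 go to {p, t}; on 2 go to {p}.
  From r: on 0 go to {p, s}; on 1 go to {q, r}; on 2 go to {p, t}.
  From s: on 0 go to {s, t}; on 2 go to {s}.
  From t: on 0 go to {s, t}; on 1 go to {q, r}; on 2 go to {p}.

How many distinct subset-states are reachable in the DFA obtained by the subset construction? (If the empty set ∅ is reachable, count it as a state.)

11

Start state of the DFA: {p}.
{p} --0--> {p, q, r, s}  [new]
{p} --1--> {p, s}  [new]
{p} --2--> ∅  [new]
{p, q, r, s} --0--> {p, q, r, s, t}  [new]
{p, q, r, s} --1--> {p, q, r, s, t}  [seen]
{p, q, r, s} --2--> {p, s, t}  [new]
{p, s} --0--> {p, q, r, s, t}  [seen]
{p, s} --1--> {p, s}  [seen]
{p, s} --2--> {s}  [new]
∅ --0--> ∅  [seen]
∅ --1--> ∅  [seen]
∅ --2--> ∅  [seen]
{p, q, r, s, t} --0--> {p, q, r, s, t}  [seen]
{p, q, r, s, t} --1--> {p, q, r, s, t}  [seen]
{p, q, r, s, t} --2--> {p, s, t}  [seen]
{p, s, t} --0--> {p, q, r, s, t}  [seen]
{p, s, t} --1--> {p, q, r, s}  [seen]
{p, s, t} --2--> {p, s}  [seen]
{s} --0--> {s, t}  [new]
{s} --1--> ∅  [seen]
{s} --2--> {s}  [seen]
{s, t} --0--> {s, t}  [seen]
{s, t} --1--> {q, r}  [new]
{s, t} --2--> {p, s}  [seen]
{q, r} --0--> {p, s}  [seen]
{q, r} --1--> {p, q, r, t}  [new]
{q, r} --2--> {p, t}  [new]
{p, q, r, t} --0--> {p, q, r, s, t}  [seen]
{p, q, r, t} --1--> {p, q, r, s, t}  [seen]
{p, q, r, t} --2--> {p, t}  [seen]
{p, t} --0--> {p, q, r, s, t}  [seen]
{p, t} --1--> {p, q, r, s}  [seen]
{p, t} --2--> {p}  [seen]
Reachable DFA states: {p}, {p, q, r, s}, {p, s}, ∅, {p, q, r, s, t}, {p, s, t}, {s}, {s, t}, {q, r}, {p, q, r, t}, {p, t}.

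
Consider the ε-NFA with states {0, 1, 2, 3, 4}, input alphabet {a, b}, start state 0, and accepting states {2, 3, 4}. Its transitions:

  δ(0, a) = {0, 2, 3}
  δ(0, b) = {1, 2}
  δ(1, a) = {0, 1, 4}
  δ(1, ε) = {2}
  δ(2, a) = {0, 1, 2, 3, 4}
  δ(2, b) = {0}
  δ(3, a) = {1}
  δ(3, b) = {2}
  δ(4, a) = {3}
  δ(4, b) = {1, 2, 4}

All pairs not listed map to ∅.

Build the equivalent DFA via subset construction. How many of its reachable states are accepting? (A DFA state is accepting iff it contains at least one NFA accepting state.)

5

Start state of the DFA: {0} (ε-closure of the NFA start).
{0} --a--> {0, 2, 3}  [new]
{0} --b--> {1, 2}  [new]
{0, 2, 3} --a--> {0, 1, 2, 3, 4}  [new]
{0, 2, 3} --b--> {0, 1, 2}  [new]
{1, 2} --a--> {0, 1, 2, 3, 4}  [seen]
{1, 2} --b--> {0}  [seen]
{0, 1, 2, 3, 4} --a--> {0, 1, 2, 3, 4}  [seen]
{0, 1, 2, 3, 4} --b--> {0, 1, 2, 4}  [new]
{0, 1, 2} --a--> {0, 1, 2, 3, 4}  [seen]
{0, 1, 2} --b--> {0, 1, 2}  [seen]
{0, 1, 2, 4} --a--> {0, 1, 2, 3, 4}  [seen]
{0, 1, 2, 4} --b--> {0, 1, 2, 4}  [seen]
Reachable DFA states: {0}, {0, 2, 3}, {1, 2}, {0, 1, 2, 3, 4}, {0, 1, 2}, {0, 1, 2, 4}.
Accepting DFA states (contain an NFA accepting state): {0, 2, 3}, {1, 2}, {0, 1, 2, 3, 4}, {0, 1, 2}, {0, 1, 2, 4}.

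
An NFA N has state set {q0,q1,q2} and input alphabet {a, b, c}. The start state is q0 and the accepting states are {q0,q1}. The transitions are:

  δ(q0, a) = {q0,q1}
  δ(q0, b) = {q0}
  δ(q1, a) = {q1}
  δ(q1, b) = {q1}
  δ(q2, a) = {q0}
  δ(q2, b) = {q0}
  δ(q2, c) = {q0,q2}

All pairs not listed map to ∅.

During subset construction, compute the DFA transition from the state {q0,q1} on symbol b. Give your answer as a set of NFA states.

δ(q0,b) = {q0}; δ(q1,b) = {q1}.
Union: {q0,q1}.

{q0,q1}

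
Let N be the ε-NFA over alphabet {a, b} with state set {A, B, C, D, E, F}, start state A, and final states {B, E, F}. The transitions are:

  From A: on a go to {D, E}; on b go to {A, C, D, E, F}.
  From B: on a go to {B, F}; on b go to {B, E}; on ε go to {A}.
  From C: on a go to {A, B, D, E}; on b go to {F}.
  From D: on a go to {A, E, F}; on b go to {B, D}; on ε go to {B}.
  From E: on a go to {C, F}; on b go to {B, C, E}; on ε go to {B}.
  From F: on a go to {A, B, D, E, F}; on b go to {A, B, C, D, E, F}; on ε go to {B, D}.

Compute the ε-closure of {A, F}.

{A, B, D, F}

Begin with {A, F}.
F →ε {B, D}; add B, D.
ε-closure = {A, B, D, F}.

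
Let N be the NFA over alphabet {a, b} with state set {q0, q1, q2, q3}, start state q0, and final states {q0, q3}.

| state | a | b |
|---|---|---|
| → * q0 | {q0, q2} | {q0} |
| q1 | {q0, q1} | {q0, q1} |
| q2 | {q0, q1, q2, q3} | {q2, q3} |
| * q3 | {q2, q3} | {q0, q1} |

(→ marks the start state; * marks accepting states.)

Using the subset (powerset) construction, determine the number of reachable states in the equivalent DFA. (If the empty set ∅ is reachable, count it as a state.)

4

Start state of the DFA: {q0}.
{q0} --a--> {q0, q2}  [new]
{q0} --b--> {q0}  [seen]
{q0, q2} --a--> {q0, q1, q2, q3}  [new]
{q0, q2} --b--> {q0, q2, q3}  [new]
{q0, q1, q2, q3} --a--> {q0, q1, q2, q3}  [seen]
{q0, q1, q2, q3} --b--> {q0, q1, q2, q3}  [seen]
{q0, q2, q3} --a--> {q0, q1, q2, q3}  [seen]
{q0, q2, q3} --b--> {q0, q1, q2, q3}  [seen]
Reachable DFA states: {q0}, {q0, q2}, {q0, q1, q2, q3}, {q0, q2, q3}.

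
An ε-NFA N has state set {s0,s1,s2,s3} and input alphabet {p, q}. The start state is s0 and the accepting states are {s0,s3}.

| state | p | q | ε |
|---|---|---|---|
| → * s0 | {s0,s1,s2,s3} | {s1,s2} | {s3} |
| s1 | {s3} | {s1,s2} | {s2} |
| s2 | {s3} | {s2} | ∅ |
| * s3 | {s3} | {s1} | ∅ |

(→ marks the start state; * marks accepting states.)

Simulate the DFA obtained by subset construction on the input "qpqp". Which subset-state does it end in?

{s3}

Start: {s0,s3}.
δ(s0,q) = {s1,s2}; δ(s3,q) = {s1}.
Union: {s1,s2}.
After q: {s1,s2}.
δ(s1,p) = {s3}; δ(s2,p) = {s3}.
Union: {s3}.
After p: {s3}.
δ(s3,q) = {s1}.
Union: {s1}.
ε-closure gives {s1,s2}.
After q: {s1,s2}.
δ(s1,p) = {s3}; δ(s2,p) = {s3}.
Union: {s3}.
After p: {s3}.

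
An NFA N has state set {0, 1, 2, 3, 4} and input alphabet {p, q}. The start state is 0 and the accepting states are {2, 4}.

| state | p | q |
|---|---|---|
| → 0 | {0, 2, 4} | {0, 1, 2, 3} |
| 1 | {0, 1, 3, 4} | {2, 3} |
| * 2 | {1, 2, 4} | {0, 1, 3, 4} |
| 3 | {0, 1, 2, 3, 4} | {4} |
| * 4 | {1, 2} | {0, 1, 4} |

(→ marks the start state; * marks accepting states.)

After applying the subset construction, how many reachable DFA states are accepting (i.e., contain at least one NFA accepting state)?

4

Start state of the DFA: {0}.
{0} --p--> {0, 2, 4}  [new]
{0} --q--> {0, 1, 2, 3}  [new]
{0, 2, 4} --p--> {0, 1, 2, 4}  [new]
{0, 2, 4} --q--> {0, 1, 2, 3, 4}  [new]
{0, 1, 2, 3} --p--> {0, 1, 2, 3, 4}  [seen]
{0, 1, 2, 3} --q--> {0, 1, 2, 3, 4}  [seen]
{0, 1, 2, 4} --p--> {0, 1, 2, 3, 4}  [seen]
{0, 1, 2, 4} --q--> {0, 1, 2, 3, 4}  [seen]
{0, 1, 2, 3, 4} --p--> {0, 1, 2, 3, 4}  [seen]
{0, 1, 2, 3, 4} --q--> {0, 1, 2, 3, 4}  [seen]
Reachable DFA states: {0}, {0, 2, 4}, {0, 1, 2, 3}, {0, 1, 2, 4}, {0, 1, 2, 3, 4}.
Accepting DFA states (contain an NFA accepting state): {0, 2, 4}, {0, 1, 2, 3}, {0, 1, 2, 4}, {0, 1, 2, 3, 4}.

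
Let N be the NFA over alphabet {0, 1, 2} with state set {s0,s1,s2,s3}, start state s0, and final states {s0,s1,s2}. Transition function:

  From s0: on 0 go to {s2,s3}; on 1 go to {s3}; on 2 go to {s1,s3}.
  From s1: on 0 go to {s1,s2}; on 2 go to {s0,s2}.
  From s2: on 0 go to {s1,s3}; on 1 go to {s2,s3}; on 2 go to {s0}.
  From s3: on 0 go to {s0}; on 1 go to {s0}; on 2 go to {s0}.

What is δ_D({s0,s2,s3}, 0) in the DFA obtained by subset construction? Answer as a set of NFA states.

δ(s0,0) = {s2,s3}; δ(s2,0) = {s1,s3}; δ(s3,0) = {s0}.
Union: {s0,s1,s2,s3}.

{s0,s1,s2,s3}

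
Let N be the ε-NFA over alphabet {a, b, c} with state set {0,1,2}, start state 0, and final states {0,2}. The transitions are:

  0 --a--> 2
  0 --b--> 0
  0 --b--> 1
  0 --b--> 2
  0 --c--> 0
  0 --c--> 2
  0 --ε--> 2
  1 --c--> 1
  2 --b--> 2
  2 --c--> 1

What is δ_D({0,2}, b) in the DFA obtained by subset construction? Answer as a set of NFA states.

δ(0,b) = {0,1,2}; δ(2,b) = {2}.
Union: {0,1,2}.

{0,1,2}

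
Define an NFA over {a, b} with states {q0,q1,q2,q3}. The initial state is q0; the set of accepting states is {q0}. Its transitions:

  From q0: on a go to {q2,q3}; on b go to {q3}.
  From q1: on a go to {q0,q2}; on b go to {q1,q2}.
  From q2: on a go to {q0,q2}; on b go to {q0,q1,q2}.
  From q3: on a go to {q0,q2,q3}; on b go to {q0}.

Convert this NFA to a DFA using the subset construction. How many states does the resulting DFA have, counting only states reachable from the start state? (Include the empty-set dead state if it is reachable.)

Start state of the DFA: {q0}.
{q0} --a--> {q2,q3}  [new]
{q0} --b--> {q3}  [new]
{q2,q3} --a--> {q0,q2,q3}  [new]
{q2,q3} --b--> {q0,q1,q2}  [new]
{q3} --a--> {q0,q2,q3}  [seen]
{q3} --b--> {q0}  [seen]
{q0,q2,q3} --a--> {q0,q2,q3}  [seen]
{q0,q2,q3} --b--> {q0,q1,q2,q3}  [new]
{q0,q1,q2} --a--> {q0,q2,q3}  [seen]
{q0,q1,q2} --b--> {q0,q1,q2,q3}  [seen]
{q0,q1,q2,q3} --a--> {q0,q2,q3}  [seen]
{q0,q1,q2,q3} --b--> {q0,q1,q2,q3}  [seen]
Reachable DFA states: {q0}, {q2,q3}, {q3}, {q0,q2,q3}, {q0,q1,q2}, {q0,q1,q2,q3}.

6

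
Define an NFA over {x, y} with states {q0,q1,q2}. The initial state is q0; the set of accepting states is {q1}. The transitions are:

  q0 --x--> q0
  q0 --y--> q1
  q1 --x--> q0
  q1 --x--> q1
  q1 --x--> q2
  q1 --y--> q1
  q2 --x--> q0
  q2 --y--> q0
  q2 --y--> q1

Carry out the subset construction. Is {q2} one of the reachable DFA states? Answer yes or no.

no

Start state of the DFA: {q0}.
{q0} --x--> {q0}  [seen]
{q0} --y--> {q1}  [new]
{q1} --x--> {q0,q1,q2}  [new]
{q1} --y--> {q1}  [seen]
{q0,q1,q2} --x--> {q0,q1,q2}  [seen]
{q0,q1,q2} --y--> {q0,q1}  [new]
{q0,q1} --x--> {q0,q1,q2}  [seen]
{q0,q1} --y--> {q1}  [seen]
Reachable DFA states: {q0}, {q1}, {q0,q1,q2}, {q0,q1}.
{q2} is not among them.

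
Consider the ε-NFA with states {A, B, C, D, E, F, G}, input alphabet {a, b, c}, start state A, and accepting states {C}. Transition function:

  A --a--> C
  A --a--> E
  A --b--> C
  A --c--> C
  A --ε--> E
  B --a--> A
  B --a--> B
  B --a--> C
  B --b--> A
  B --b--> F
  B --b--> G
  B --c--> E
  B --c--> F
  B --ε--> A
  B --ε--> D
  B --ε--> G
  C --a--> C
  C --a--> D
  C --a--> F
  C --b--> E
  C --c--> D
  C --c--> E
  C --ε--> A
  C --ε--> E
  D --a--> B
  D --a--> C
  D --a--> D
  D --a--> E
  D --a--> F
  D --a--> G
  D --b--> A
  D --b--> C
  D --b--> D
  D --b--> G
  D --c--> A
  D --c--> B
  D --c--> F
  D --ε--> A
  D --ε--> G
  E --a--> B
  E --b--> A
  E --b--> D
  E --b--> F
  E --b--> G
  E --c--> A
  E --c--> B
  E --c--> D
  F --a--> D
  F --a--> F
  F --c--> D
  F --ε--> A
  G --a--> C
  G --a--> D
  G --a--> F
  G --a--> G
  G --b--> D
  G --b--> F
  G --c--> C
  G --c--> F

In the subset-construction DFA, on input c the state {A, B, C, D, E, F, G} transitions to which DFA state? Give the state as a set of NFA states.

{A, B, C, D, E, F, G}

δ(A,c) = {C}; δ(B,c) = {E, F}; δ(C,c) = {D, E}; δ(D,c) = {A, B, F}; δ(E,c) = {A, B, D}; δ(F,c) = {D}; δ(G,c) = {C, F}.
Union: {A, B, C, D, E, F}.
ε-closure gives {A, B, C, D, E, F, G}.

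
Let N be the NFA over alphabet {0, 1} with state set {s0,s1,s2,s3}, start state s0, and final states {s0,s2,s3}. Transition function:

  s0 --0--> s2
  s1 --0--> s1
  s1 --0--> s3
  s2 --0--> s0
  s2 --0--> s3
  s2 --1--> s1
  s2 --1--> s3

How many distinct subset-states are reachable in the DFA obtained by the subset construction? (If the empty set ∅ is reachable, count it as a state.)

5

Start state of the DFA: {s0}.
{s0} --0--> {s2}  [new]
{s0} --1--> ∅  [new]
{s2} --0--> {s0,s3}  [new]
{s2} --1--> {s1,s3}  [new]
∅ --0--> ∅  [seen]
∅ --1--> ∅  [seen]
{s0,s3} --0--> {s2}  [seen]
{s0,s3} --1--> ∅  [seen]
{s1,s3} --0--> {s1,s3}  [seen]
{s1,s3} --1--> ∅  [seen]
Reachable DFA states: {s0}, {s2}, ∅, {s0,s3}, {s1,s3}.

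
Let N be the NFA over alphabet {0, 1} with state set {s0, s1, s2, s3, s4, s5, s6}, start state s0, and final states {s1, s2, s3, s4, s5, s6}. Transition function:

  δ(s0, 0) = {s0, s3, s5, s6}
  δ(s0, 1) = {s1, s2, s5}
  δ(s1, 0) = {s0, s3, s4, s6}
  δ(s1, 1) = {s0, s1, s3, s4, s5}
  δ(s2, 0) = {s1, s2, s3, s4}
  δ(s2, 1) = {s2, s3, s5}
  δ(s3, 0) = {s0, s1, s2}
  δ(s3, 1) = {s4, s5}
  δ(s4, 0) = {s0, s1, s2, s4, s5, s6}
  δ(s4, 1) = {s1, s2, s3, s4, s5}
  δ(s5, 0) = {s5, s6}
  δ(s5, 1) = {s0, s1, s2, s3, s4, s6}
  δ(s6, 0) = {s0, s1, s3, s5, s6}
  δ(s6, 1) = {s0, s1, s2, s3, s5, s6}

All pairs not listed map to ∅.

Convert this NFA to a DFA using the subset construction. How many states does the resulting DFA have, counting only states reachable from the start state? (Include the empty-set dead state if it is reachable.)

Start state of the DFA: {s0}.
{s0} --0--> {s0, s3, s5, s6}  [new]
{s0} --1--> {s1, s2, s5}  [new]
{s0, s3, s5, s6} --0--> {s0, s1, s2, s3, s5, s6}  [new]
{s0, s3, s5, s6} --1--> {s0, s1, s2, s3, s4, s5, s6}  [new]
{s1, s2, s5} --0--> {s0, s1, s2, s3, s4, s5, s6}  [seen]
{s1, s2, s5} --1--> {s0, s1, s2, s3, s4, s5, s6}  [seen]
{s0, s1, s2, s3, s5, s6} --0--> {s0, s1, s2, s3, s4, s5, s6}  [seen]
{s0, s1, s2, s3, s5, s6} --1--> {s0, s1, s2, s3, s4, s5, s6}  [seen]
{s0, s1, s2, s3, s4, s5, s6} --0--> {s0, s1, s2, s3, s4, s5, s6}  [seen]
{s0, s1, s2, s3, s4, s5, s6} --1--> {s0, s1, s2, s3, s4, s5, s6}  [seen]
Reachable DFA states: {s0}, {s0, s3, s5, s6}, {s1, s2, s5}, {s0, s1, s2, s3, s5, s6}, {s0, s1, s2, s3, s4, s5, s6}.

5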